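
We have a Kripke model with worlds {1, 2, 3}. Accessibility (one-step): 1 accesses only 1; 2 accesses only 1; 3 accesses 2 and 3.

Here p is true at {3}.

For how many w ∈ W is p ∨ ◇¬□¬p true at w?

1

1: p is F, ◇¬□¬p is F. ✗
2: p is F, ◇¬□¬p is F. ✗
3: p is T, ◇¬□¬p is T. ✓
Satisfying worlds: {3}.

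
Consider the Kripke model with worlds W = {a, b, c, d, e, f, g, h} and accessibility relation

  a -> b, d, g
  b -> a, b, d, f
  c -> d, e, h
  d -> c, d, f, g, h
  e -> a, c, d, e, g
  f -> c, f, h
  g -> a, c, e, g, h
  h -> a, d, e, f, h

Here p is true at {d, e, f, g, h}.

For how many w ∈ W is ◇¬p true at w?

7

a: successors {b, d, g}; ¬p there: b:T, d:F, g:F. ✓
b: successors {a, b, d, f}; ¬p there: a:T, b:T, d:F, f:F. ✓
c: successors {d, e, h}; ¬p there: d:F, e:F, h:F. ✗
d: successors {c, d, f, g, h}; ¬p there: c:T, d:F, f:F, g:F, h:F. ✓
e: successors {a, c, d, e, g}; ¬p there: a:T, c:T, d:F, e:F, g:F. ✓
f: successors {c, f, h}; ¬p there: c:T, f:F, h:F. ✓
g: successors {a, c, e, g, h}; ¬p there: a:T, c:T, e:F, g:F, h:F. ✓
h: successors {a, d, e, f, h}; ¬p there: a:T, d:F, e:F, f:F, h:F. ✓
Satisfying worlds: {a, b, d, e, f, g, h}.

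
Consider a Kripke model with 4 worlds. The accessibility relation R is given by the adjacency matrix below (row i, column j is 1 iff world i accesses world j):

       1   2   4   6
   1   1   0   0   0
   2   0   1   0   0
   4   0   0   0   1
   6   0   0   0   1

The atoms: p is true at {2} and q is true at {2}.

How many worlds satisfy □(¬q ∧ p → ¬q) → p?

1

1: □(¬q ∧ p → ¬q) is T, p is F. ✗
2: □(¬q ∧ p → ¬q) is T, p is T. ✓
4: □(¬q ∧ p → ¬q) is T, p is F. ✗
6: □(¬q ∧ p → ¬q) is T, p is F. ✗
Satisfying worlds: {2}.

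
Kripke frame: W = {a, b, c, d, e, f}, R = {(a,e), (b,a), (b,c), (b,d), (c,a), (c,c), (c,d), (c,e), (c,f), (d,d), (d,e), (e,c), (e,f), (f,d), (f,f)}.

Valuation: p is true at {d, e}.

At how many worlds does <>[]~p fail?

3

a: successors {e}; []~p there: e:T. ✓
b: successors {a, c, d}; []~p there: a:F, c:F, d:F. ✗
c: successors {a, c, d, e, f}; []~p there: a:F, c:F, d:F, e:T, f:F. ✓
d: successors {d, e}; []~p there: d:F, e:T. ✓
e: successors {c, f}; []~p there: c:F, f:F. ✗
f: successors {d, f}; []~p there: d:F, f:F. ✗
Satisfying worlds: {a, c, d}.
So <>[]~p fails at the other 3 worlds.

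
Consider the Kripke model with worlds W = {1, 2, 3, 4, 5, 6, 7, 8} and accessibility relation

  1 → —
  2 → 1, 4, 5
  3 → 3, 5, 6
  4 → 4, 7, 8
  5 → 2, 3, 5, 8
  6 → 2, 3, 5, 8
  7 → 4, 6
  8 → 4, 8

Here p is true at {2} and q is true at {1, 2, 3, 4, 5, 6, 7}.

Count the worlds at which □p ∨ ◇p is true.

1: □p is T, ◇p is F. ✓
2: □p is F, ◇p is F. ✗
3: □p is F, ◇p is F. ✗
4: □p is F, ◇p is F. ✗
5: □p is F, ◇p is T. ✓
6: □p is F, ◇p is T. ✓
7: □p is F, ◇p is F. ✗
8: □p is F, ◇p is F. ✗
Satisfying worlds: {1, 5, 6}.

3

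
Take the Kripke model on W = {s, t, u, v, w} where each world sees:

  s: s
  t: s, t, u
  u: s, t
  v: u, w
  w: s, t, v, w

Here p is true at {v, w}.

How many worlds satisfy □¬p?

3

s: successors {s}; ¬p there: s:T. ✓
t: successors {s, t, u}; ¬p there: s:T, t:T, u:T. ✓
u: successors {s, t}; ¬p there: s:T, t:T. ✓
v: successors {u, w}; ¬p there: u:T, w:F. ✗
w: successors {s, t, v, w}; ¬p there: s:T, t:T, v:F, w:F. ✗
Satisfying worlds: {s, t, u}.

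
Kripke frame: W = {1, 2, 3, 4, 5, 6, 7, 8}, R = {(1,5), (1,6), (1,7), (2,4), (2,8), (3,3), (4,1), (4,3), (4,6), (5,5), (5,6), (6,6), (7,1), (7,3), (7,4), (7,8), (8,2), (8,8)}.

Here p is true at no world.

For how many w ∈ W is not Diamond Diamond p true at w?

8

1: Diamond Diamond p is F. ✓
2: Diamond Diamond p is F. ✓
3: Diamond Diamond p is F. ✓
4: Diamond Diamond p is F. ✓
5: Diamond Diamond p is F. ✓
6: Diamond Diamond p is F. ✓
7: Diamond Diamond p is F. ✓
8: Diamond Diamond p is F. ✓
Satisfying worlds: {1, 2, 3, 4, 5, 6, 7, 8}.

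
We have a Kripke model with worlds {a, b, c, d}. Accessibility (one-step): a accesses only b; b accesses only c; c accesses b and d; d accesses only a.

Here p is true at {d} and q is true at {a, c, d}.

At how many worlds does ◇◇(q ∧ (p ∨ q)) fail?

1

a: successors {b}; ◇(q ∧ (p ∨ q)) there: b:T. ✓
b: successors {c}; ◇(q ∧ (p ∨ q)) there: c:T. ✓
c: successors {b, d}; ◇(q ∧ (p ∨ q)) there: b:T, d:T. ✓
d: successors {a}; ◇(q ∧ (p ∨ q)) there: a:F. ✗
Satisfying worlds: {a, b, c}.
So ◇◇(q ∧ (p ∨ q)) fails at the other 1 world.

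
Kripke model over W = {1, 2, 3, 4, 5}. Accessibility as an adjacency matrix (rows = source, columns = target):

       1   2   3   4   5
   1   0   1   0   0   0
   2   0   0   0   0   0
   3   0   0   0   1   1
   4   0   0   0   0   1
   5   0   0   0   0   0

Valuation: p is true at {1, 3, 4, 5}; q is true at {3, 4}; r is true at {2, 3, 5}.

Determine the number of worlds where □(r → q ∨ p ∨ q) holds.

1: successors {2}; r → q ∨ p ∨ q there: 2:F. ✗
2: no successors, so □(r → q ∨ p ∨ q) holds vacuously. ✓
3: successors {4, 5}; r → q ∨ p ∨ q there: 4:T, 5:T. ✓
4: successors {5}; r → q ∨ p ∨ q there: 5:T. ✓
5: no successors, so □(r → q ∨ p ∨ q) holds vacuously. ✓
Satisfying worlds: {2, 3, 4, 5}.

4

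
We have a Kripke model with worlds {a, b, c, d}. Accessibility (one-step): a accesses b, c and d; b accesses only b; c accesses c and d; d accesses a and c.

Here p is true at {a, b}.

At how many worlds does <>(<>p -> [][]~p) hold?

3

a: successors {b, c, d}; <>p -> [][]~p there: b:F, c:T, d:F. ✓
b: successors {b}; <>p -> [][]~p there: b:F. ✗
c: successors {c, d}; <>p -> [][]~p there: c:T, d:F. ✓
d: successors {a, c}; <>p -> [][]~p there: a:F, c:T. ✓
Satisfying worlds: {a, c, d}.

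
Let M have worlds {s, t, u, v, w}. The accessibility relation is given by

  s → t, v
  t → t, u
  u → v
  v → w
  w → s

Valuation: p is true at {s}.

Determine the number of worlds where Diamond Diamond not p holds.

s: successors {t, v}; Diamond not p there: t:T, v:T. ✓
t: successors {t, u}; Diamond not p there: t:T, u:T. ✓
u: successors {v}; Diamond not p there: v:T. ✓
v: successors {w}; Diamond not p there: w:F. ✗
w: successors {s}; Diamond not p there: s:T. ✓
Satisfying worlds: {s, t, u, w}.

4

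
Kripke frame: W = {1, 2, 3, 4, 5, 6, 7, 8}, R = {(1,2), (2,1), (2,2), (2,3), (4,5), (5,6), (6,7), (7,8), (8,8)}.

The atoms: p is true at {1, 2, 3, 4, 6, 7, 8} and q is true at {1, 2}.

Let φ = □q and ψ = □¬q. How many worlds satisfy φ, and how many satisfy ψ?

For □q:
1: successors {2}; q there: 2:T. ✓
2: successors {1, 2, 3}; q there: 1:T, 2:T, 3:F. ✗
3: no successors, so □q holds vacuously. ✓
4: successors {5}; q there: 5:F. ✗
5: successors {6}; q there: 6:F. ✗
6: successors {7}; q there: 7:F. ✗
7: successors {8}; q there: 8:F. ✗
8: successors {8}; q there: 8:F. ✗
— 2 worlds.
For □¬q:
1: successors {2}; ¬q there: 2:F. ✗
2: successors {1, 2, 3}; ¬q there: 1:F, 2:F, 3:T. ✗
3: no successors, so □¬q holds vacuously. ✓
4: successors {5}; ¬q there: 5:T. ✓
5: successors {6}; ¬q there: 6:T. ✓
6: successors {7}; ¬q there: 7:T. ✓
7: successors {8}; ¬q there: 8:T. ✓
8: successors {8}; ¬q there: 8:T. ✓
— 6 worlds.

2 and 6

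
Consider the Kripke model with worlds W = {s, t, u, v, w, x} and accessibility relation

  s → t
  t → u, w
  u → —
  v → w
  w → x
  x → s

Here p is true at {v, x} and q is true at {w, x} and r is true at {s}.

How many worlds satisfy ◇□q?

s: successors {t}; □q there: t:F. ✗
t: successors {u, w}; □q there: u:T, w:T. ✓
u: no successors, so ◇□q fails. ✗
v: successors {w}; □q there: w:T. ✓
w: successors {x}; □q there: x:F. ✗
x: successors {s}; □q there: s:F. ✗
Satisfying worlds: {t, v}.

2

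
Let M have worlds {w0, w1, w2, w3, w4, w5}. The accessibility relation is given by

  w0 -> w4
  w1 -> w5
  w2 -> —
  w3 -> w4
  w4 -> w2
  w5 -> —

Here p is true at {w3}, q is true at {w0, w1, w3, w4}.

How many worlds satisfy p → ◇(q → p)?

w0: p is F, ◇(q → p) is F. ✓
w1: p is F, ◇(q → p) is T. ✓
w2: p is F, ◇(q → p) is F. ✓
w3: p is T, ◇(q → p) is F. ✗
w4: p is F, ◇(q → p) is T. ✓
w5: p is F, ◇(q → p) is F. ✓
Satisfying worlds: {w0, w1, w2, w4, w5}.

5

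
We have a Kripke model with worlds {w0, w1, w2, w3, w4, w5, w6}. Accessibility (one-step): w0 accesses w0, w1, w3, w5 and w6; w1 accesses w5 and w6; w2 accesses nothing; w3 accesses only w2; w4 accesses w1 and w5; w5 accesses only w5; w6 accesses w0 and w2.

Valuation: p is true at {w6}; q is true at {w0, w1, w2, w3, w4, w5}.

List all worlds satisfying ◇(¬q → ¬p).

w0: successors {w0, w1, w3, w5, w6}; ¬q → ¬p there: w0:T, w1:T, w3:T, w5:T, w6:F. ✓
w1: successors {w5, w6}; ¬q → ¬p there: w5:T, w6:F. ✓
w2: no successors, so ◇(¬q → ¬p) fails. ✗
w3: successors {w2}; ¬q → ¬p there: w2:T. ✓
w4: successors {w1, w5}; ¬q → ¬p there: w1:T, w5:T. ✓
w5: successors {w5}; ¬q → ¬p there: w5:T. ✓
w6: successors {w0, w2}; ¬q → ¬p there: w0:T, w2:T. ✓

{w0, w1, w3, w4, w5, w6}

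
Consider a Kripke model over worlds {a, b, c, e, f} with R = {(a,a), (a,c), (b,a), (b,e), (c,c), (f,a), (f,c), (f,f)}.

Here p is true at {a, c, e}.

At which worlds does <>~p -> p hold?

a: <>~p is F, p is T. ✓
b: <>~p is F, p is F. ✓
c: <>~p is F, p is T. ✓
e: <>~p is F, p is T. ✓
f: <>~p is T, p is F. ✗

{a, b, c, e}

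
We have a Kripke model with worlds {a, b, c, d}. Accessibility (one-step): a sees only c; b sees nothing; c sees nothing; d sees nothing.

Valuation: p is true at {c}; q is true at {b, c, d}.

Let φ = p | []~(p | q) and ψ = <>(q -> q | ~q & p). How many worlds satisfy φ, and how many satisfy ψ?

For p | []~(p | q):
a: p is F, []~(p | q) is F. ✗
b: p is F, []~(p | q) is T. ✓
c: p is T, []~(p | q) is T. ✓
d: p is F, []~(p | q) is T. ✓
— 3 worlds.
For <>(q -> q | ~q & p):
a: successors {c}; q -> q | ~q & p there: c:T. ✓
b: no successors, so <>(q -> q | ~q & p) fails. ✗
c: no successors, so <>(q -> q | ~q & p) fails. ✗
d: no successors, so <>(q -> q | ~q & p) fails. ✗
— 1 world.

3 and 1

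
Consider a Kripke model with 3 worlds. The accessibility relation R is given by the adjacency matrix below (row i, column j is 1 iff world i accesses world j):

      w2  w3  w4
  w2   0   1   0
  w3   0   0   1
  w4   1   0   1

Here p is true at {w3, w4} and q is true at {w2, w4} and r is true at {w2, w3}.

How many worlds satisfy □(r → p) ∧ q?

1

w2: □(r → p) is T, q is T. ✓
w3: □(r → p) is T, q is F. ✗
w4: □(r → p) is F, q is T. ✗
Satisfying worlds: {w2}.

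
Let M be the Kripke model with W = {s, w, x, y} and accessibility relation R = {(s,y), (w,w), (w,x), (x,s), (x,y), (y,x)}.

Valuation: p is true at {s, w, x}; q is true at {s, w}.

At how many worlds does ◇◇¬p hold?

3

s: successors {y}; ◇¬p there: y:F. ✗
w: successors {w, x}; ◇¬p there: w:F, x:T. ✓
x: successors {s, y}; ◇¬p there: s:T, y:F. ✓
y: successors {x}; ◇¬p there: x:T. ✓
Satisfying worlds: {w, x, y}.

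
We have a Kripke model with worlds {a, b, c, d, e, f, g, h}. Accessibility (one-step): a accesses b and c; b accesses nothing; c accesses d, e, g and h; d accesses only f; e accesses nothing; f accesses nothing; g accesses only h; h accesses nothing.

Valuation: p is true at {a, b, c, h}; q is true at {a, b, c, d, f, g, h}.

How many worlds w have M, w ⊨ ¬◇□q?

4

a: ◇□q is T. ✗
b: ◇□q is F. ✓
c: ◇□q is T. ✗
d: ◇□q is T. ✗
e: ◇□q is F. ✓
f: ◇□q is F. ✓
g: ◇□q is T. ✗
h: ◇□q is F. ✓
Satisfying worlds: {b, e, f, h}.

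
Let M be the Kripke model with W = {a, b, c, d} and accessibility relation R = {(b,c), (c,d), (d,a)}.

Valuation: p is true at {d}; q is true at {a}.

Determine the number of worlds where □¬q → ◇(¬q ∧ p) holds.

a: □¬q is T, ◇(¬q ∧ p) is F. ✗
b: □¬q is T, ◇(¬q ∧ p) is F. ✗
c: □¬q is T, ◇(¬q ∧ p) is T. ✓
d: □¬q is F, ◇(¬q ∧ p) is F. ✓
Satisfying worlds: {c, d}.

2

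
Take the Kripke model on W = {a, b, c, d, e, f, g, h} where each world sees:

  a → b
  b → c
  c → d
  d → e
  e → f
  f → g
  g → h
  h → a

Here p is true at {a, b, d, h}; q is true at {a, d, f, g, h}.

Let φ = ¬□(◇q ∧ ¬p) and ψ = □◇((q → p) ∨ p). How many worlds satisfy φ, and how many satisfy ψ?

4 and 6

For ¬□(◇q ∧ ¬p):
a: □(◇q ∧ ¬p) is F. ✓
b: □(◇q ∧ ¬p) is T. ✗
c: □(◇q ∧ ¬p) is F. ✓
d: □(◇q ∧ ¬p) is T. ✗
e: □(◇q ∧ ¬p) is T. ✗
f: □(◇q ∧ ¬p) is T. ✗
g: □(◇q ∧ ¬p) is F. ✓
h: □(◇q ∧ ¬p) is F. ✓
— 4 worlds.
For □◇((q → p) ∨ p):
a: successors {b}; ◇((q → p) ∨ p) there: b:T. ✓
b: successors {c}; ◇((q → p) ∨ p) there: c:T. ✓
c: successors {d}; ◇((q → p) ∨ p) there: d:T. ✓
d: successors {e}; ◇((q → p) ∨ p) there: e:F. ✗
e: successors {f}; ◇((q → p) ∨ p) there: f:F. ✗
f: successors {g}; ◇((q → p) ∨ p) there: g:T. ✓
g: successors {h}; ◇((q → p) ∨ p) there: h:T. ✓
h: successors {a}; ◇((q → p) ∨ p) there: a:T. ✓
— 6 worlds.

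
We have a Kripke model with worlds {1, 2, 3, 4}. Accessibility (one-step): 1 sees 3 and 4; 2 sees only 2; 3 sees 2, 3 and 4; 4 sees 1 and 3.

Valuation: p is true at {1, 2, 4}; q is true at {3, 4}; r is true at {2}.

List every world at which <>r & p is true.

{2}

1: <>r is F, p is T. ✗
2: <>r is T, p is T. ✓
3: <>r is T, p is F. ✗
4: <>r is F, p is T. ✗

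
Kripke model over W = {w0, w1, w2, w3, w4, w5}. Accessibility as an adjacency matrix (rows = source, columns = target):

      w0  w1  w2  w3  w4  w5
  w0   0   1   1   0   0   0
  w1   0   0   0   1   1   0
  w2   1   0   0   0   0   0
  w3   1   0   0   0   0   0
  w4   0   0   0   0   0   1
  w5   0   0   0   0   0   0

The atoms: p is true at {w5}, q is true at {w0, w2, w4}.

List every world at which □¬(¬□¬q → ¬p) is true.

w0: successors {w1, w2}; ¬(¬□¬q → ¬p) there: w1:F, w2:F. ✗
w1: successors {w3, w4}; ¬(¬□¬q → ¬p) there: w3:F, w4:F. ✗
w2: successors {w0}; ¬(¬□¬q → ¬p) there: w0:F. ✗
w3: successors {w0}; ¬(¬□¬q → ¬p) there: w0:F. ✗
w4: successors {w5}; ¬(¬□¬q → ¬p) there: w5:F. ✗
w5: no successors, so □¬(¬□¬q → ¬p) holds vacuously. ✓

{w5}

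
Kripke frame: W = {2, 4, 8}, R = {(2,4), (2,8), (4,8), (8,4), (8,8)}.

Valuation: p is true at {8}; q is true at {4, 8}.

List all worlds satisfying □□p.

2: successors {4, 8}; □p there: 4:T, 8:F. ✗
4: successors {8}; □p there: 8:F. ✗
8: successors {4, 8}; □p there: 4:T, 8:F. ✗

∅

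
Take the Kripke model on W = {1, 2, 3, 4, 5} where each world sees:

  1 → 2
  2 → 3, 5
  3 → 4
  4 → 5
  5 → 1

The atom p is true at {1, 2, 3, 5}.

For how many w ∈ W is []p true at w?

1: successors {2}; p there: 2:T. ✓
2: successors {3, 5}; p there: 3:T, 5:T. ✓
3: successors {4}; p there: 4:F. ✗
4: successors {5}; p there: 5:T. ✓
5: successors {1}; p there: 1:T. ✓
Satisfying worlds: {1, 2, 4, 5}.

4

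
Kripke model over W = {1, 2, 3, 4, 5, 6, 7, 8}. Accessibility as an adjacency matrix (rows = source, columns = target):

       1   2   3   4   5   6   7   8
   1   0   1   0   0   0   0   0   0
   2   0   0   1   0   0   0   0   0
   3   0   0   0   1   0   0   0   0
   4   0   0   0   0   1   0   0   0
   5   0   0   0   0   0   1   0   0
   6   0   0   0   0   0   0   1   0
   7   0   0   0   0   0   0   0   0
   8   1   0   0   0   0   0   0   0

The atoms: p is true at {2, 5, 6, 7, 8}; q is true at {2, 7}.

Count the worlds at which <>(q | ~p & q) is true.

2

1: successors {2}; q | ~p & q there: 2:T. ✓
2: successors {3}; q | ~p & q there: 3:F. ✗
3: successors {4}; q | ~p & q there: 4:F. ✗
4: successors {5}; q | ~p & q there: 5:F. ✗
5: successors {6}; q | ~p & q there: 6:F. ✗
6: successors {7}; q | ~p & q there: 7:T. ✓
7: no successors, so <>(q | ~p & q) fails. ✗
8: successors {1}; q | ~p & q there: 1:F. ✗
Satisfying worlds: {1, 6}.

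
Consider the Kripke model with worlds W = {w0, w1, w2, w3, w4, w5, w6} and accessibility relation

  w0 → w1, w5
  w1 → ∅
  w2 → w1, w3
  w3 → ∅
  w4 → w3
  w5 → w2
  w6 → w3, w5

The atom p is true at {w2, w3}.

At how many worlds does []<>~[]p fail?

w0: successors {w1, w5}; <>~[]p there: w1:F, w5:T. ✗
w1: no successors, so []<>~[]p holds vacuously. ✓
w2: successors {w1, w3}; <>~[]p there: w1:F, w3:F. ✗
w3: no successors, so []<>~[]p holds vacuously. ✓
w4: successors {w3}; <>~[]p there: w3:F. ✗
w5: successors {w2}; <>~[]p there: w2:F. ✗
w6: successors {w3, w5}; <>~[]p there: w3:F, w5:T. ✗
Satisfying worlds: {w1, w3}.
So []<>~[]p fails at the other 5 worlds.

5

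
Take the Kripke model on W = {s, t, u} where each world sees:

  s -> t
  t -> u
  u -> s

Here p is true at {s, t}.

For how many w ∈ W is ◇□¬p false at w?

s: successors {t}; □¬p there: t:T. ✓
t: successors {u}; □¬p there: u:F. ✗
u: successors {s}; □¬p there: s:F. ✗
Satisfying worlds: {s}.
So ◇□¬p fails at the other 2 worlds.

2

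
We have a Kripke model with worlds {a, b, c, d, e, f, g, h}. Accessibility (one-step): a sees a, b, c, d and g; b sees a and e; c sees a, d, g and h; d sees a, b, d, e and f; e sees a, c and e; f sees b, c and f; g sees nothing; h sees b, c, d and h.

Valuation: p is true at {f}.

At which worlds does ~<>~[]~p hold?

a: <>~[]~p is T. ✗
b: <>~[]~p is F. ✓
c: <>~[]~p is T. ✗
d: <>~[]~p is T. ✗
e: <>~[]~p is F. ✓
f: <>~[]~p is T. ✗
g: <>~[]~p is F. ✓
h: <>~[]~p is T. ✗

{b, e, g}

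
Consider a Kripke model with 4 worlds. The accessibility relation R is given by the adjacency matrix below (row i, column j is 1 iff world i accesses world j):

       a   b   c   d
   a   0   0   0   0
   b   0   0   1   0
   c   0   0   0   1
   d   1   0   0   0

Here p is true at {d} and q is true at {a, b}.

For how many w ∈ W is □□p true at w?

a: no successors, so □□p holds vacuously. ✓
b: successors {c}; □p there: c:T. ✓
c: successors {d}; □p there: d:F. ✗
d: successors {a}; □p there: a:T. ✓
Satisfying worlds: {a, b, d}.

3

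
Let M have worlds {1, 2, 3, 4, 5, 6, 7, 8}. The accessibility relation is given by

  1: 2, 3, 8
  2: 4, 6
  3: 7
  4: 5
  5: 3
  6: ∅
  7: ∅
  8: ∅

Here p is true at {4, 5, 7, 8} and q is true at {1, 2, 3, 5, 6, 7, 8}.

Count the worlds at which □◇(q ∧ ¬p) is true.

4

1: successors {2, 3, 8}; ◇(q ∧ ¬p) there: 2:T, 3:F, 8:F. ✗
2: successors {4, 6}; ◇(q ∧ ¬p) there: 4:F, 6:F. ✗
3: successors {7}; ◇(q ∧ ¬p) there: 7:F. ✗
4: successors {5}; ◇(q ∧ ¬p) there: 5:T. ✓
5: successors {3}; ◇(q ∧ ¬p) there: 3:F. ✗
6: no successors, so □◇(q ∧ ¬p) holds vacuously. ✓
7: no successors, so □◇(q ∧ ¬p) holds vacuously. ✓
8: no successors, so □◇(q ∧ ¬p) holds vacuously. ✓
Satisfying worlds: {4, 6, 7, 8}.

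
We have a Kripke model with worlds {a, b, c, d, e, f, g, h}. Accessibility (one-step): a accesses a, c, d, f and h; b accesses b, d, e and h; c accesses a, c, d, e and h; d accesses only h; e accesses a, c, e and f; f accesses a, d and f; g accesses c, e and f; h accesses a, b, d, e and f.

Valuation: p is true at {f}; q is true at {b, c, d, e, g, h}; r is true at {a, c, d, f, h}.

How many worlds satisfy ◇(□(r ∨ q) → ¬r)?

5

a: successors {a, c, d, f, h}; □(r ∨ q) → ¬r there: a:F, c:F, d:F, f:F, h:F. ✗
b: successors {b, d, e, h}; □(r ∨ q) → ¬r there: b:T, d:F, e:T, h:F. ✓
c: successors {a, c, d, e, h}; □(r ∨ q) → ¬r there: a:F, c:F, d:F, e:T, h:F. ✓
d: successors {h}; □(r ∨ q) → ¬r there: h:F. ✗
e: successors {a, c, e, f}; □(r ∨ q) → ¬r there: a:F, c:F, e:T, f:F. ✓
f: successors {a, d, f}; □(r ∨ q) → ¬r there: a:F, d:F, f:F. ✗
g: successors {c, e, f}; □(r ∨ q) → ¬r there: c:F, e:T, f:F. ✓
h: successors {a, b, d, e, f}; □(r ∨ q) → ¬r there: a:F, b:T, d:F, e:T, f:F. ✓
Satisfying worlds: {b, c, e, g, h}.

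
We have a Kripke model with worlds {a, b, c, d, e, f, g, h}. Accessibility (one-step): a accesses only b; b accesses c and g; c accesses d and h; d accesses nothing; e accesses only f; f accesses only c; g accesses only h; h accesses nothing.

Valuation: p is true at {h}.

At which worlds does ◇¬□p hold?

{a, b, e, f}

a: successors {b}; ¬□p there: b:T. ✓
b: successors {c, g}; ¬□p there: c:T, g:F. ✓
c: successors {d, h}; ¬□p there: d:F, h:F. ✗
d: no successors, so ◇¬□p fails. ✗
e: successors {f}; ¬□p there: f:T. ✓
f: successors {c}; ¬□p there: c:T. ✓
g: successors {h}; ¬□p there: h:F. ✗
h: no successors, so ◇¬□p fails. ✗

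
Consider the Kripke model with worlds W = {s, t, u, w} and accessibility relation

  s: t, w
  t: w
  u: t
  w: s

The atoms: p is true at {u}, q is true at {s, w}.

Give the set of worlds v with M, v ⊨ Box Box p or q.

{s, w}

s: Box Box p is F, q is T. ✓
t: Box Box p is F, q is F. ✗
u: Box Box p is F, q is F. ✗
w: Box Box p is F, q is T. ✓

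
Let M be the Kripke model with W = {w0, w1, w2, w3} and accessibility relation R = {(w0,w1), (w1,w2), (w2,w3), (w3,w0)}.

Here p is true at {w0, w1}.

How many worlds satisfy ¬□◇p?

w0: □◇p is F. ✓
w1: □◇p is F. ✓
w2: □◇p is T. ✗
w3: □◇p is T. ✗
Satisfying worlds: {w0, w1}.

2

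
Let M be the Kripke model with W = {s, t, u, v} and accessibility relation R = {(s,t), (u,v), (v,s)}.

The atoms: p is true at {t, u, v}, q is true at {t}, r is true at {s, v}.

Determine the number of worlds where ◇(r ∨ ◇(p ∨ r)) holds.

s: successors {t}; r ∨ ◇(p ∨ r) there: t:F. ✗
t: no successors, so ◇(r ∨ ◇(p ∨ r)) fails. ✗
u: successors {v}; r ∨ ◇(p ∨ r) there: v:T. ✓
v: successors {s}; r ∨ ◇(p ∨ r) there: s:T. ✓
Satisfying worlds: {u, v}.

2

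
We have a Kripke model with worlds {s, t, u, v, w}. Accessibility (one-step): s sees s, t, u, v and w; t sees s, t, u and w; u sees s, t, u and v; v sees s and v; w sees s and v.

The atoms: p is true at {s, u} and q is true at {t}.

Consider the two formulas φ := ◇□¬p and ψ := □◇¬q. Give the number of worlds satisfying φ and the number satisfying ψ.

For ◇□¬p:
s: successors {s, t, u, v, w}; □¬p there: s:F, t:F, u:F, v:F, w:F. ✗
t: successors {s, t, u, w}; □¬p there: s:F, t:F, u:F, w:F. ✗
u: successors {s, t, u, v}; □¬p there: s:F, t:F, u:F, v:F. ✗
v: successors {s, v}; □¬p there: s:F, v:F. ✗
w: successors {s, v}; □¬p there: s:F, v:F. ✗
— 0 worlds.
For □◇¬q:
s: successors {s, t, u, v, w}; ◇¬q there: s:T, t:T, u:T, v:T, w:T. ✓
t: successors {s, t, u, w}; ◇¬q there: s:T, t:T, u:T, w:T. ✓
u: successors {s, t, u, v}; ◇¬q there: s:T, t:T, u:T, v:T. ✓
v: successors {s, v}; ◇¬q there: s:T, v:T. ✓
w: successors {s, v}; ◇¬q there: s:T, v:T. ✓
— 5 worlds.

0 and 5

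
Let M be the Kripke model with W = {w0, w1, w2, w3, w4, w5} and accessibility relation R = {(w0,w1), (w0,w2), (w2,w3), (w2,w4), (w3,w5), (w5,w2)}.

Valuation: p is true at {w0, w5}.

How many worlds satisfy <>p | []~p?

6

w0: <>p is F, []~p is T. ✓
w1: <>p is F, []~p is T. ✓
w2: <>p is F, []~p is T. ✓
w3: <>p is T, []~p is F. ✓
w4: <>p is F, []~p is T. ✓
w5: <>p is F, []~p is T. ✓
Satisfying worlds: {w0, w1, w2, w3, w4, w5}.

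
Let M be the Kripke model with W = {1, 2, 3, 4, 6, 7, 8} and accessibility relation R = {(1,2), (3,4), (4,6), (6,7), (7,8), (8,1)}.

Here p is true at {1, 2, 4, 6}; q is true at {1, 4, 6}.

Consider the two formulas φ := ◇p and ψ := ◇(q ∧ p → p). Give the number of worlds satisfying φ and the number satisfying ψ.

4 and 6

For ◇p:
1: successors {2}; p there: 2:T. ✓
2: no successors, so ◇p fails. ✗
3: successors {4}; p there: 4:T. ✓
4: successors {6}; p there: 6:T. ✓
6: successors {7}; p there: 7:F. ✗
7: successors {8}; p there: 8:F. ✗
8: successors {1}; p there: 1:T. ✓
— 4 worlds.
For ◇(q ∧ p → p):
1: successors {2}; q ∧ p → p there: 2:T. ✓
2: no successors, so ◇(q ∧ p → p) fails. ✗
3: successors {4}; q ∧ p → p there: 4:T. ✓
4: successors {6}; q ∧ p → p there: 6:T. ✓
6: successors {7}; q ∧ p → p there: 7:T. ✓
7: successors {8}; q ∧ p → p there: 8:T. ✓
8: successors {1}; q ∧ p → p there: 1:T. ✓
— 6 worlds.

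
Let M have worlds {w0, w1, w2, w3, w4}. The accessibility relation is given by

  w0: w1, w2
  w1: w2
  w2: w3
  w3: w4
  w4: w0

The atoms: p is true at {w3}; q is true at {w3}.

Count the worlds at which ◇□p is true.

2

w0: successors {w1, w2}; □p there: w1:F, w2:T. ✓
w1: successors {w2}; □p there: w2:T. ✓
w2: successors {w3}; □p there: w3:F. ✗
w3: successors {w4}; □p there: w4:F. ✗
w4: successors {w0}; □p there: w0:F. ✗
Satisfying worlds: {w0, w1}.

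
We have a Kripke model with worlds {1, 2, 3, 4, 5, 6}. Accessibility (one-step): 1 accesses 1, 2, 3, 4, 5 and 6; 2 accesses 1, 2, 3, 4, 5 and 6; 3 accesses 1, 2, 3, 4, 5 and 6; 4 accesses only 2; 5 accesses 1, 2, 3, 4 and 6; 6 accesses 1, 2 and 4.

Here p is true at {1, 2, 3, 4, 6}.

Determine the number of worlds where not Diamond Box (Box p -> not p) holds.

1

1: Diamond Box (Box p -> not p) is T. ✗
2: Diamond Box (Box p -> not p) is T. ✗
3: Diamond Box (Box p -> not p) is T. ✗
4: Diamond Box (Box p -> not p) is F. ✓
5: Diamond Box (Box p -> not p) is T. ✗
6: Diamond Box (Box p -> not p) is T. ✗
Satisfying worlds: {4}.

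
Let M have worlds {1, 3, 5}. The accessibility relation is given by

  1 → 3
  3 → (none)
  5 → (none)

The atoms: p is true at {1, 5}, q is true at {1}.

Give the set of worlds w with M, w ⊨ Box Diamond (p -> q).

{3, 5}

1: successors {3}; Diamond (p -> q) there: 3:F. ✗
3: no successors, so Box Diamond (p -> q) holds vacuously. ✓
5: no successors, so Box Diamond (p -> q) holds vacuously. ✓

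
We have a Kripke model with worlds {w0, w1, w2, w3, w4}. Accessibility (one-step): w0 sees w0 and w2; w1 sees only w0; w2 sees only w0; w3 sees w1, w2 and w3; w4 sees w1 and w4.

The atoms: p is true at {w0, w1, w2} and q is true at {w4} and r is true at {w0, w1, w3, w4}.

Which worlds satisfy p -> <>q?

{w3, w4}

w0: p is T, <>q is F. ✗
w1: p is T, <>q is F. ✗
w2: p is T, <>q is F. ✗
w3: p is F, <>q is F. ✓
w4: p is F, <>q is T. ✓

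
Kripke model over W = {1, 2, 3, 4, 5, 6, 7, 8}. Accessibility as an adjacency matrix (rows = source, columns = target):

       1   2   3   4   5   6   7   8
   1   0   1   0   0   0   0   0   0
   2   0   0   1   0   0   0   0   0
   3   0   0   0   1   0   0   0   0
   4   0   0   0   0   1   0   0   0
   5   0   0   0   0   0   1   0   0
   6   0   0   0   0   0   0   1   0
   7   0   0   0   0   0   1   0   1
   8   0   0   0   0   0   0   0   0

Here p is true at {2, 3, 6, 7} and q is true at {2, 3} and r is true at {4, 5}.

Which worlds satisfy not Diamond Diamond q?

{2, 3, 4, 5, 6, 7, 8}

1: Diamond Diamond q is T. ✗
2: Diamond Diamond q is F. ✓
3: Diamond Diamond q is F. ✓
4: Diamond Diamond q is F. ✓
5: Diamond Diamond q is F. ✓
6: Diamond Diamond q is F. ✓
7: Diamond Diamond q is F. ✓
8: Diamond Diamond q is F. ✓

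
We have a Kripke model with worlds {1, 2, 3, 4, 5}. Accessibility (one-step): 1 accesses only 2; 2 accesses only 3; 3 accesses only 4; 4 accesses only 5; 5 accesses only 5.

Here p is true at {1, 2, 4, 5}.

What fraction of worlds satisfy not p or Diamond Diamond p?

4/5

1: not p is F, Diamond Diamond p is F. ✗
2: not p is F, Diamond Diamond p is T. ✓
3: not p is T, Diamond Diamond p is T. ✓
4: not p is F, Diamond Diamond p is T. ✓
5: not p is F, Diamond Diamond p is T. ✓
That's 4 of 5 worlds, so 4/5.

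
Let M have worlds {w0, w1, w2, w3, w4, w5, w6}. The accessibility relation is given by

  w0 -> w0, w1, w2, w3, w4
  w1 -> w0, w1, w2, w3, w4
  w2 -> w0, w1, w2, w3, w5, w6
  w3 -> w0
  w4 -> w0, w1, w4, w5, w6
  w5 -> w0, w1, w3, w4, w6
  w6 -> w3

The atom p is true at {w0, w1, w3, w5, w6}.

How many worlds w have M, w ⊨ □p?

2

w0: successors {w0, w1, w2, w3, w4}; p there: w0:T, w1:T, w2:F, w3:T, w4:F. ✗
w1: successors {w0, w1, w2, w3, w4}; p there: w0:T, w1:T, w2:F, w3:T, w4:F. ✗
w2: successors {w0, w1, w2, w3, w5, w6}; p there: w0:T, w1:T, w2:F, w3:T, w5:T, w6:T. ✗
w3: successors {w0}; p there: w0:T. ✓
w4: successors {w0, w1, w4, w5, w6}; p there: w0:T, w1:T, w4:F, w5:T, w6:T. ✗
w5: successors {w0, w1, w3, w4, w6}; p there: w0:T, w1:T, w3:T, w4:F, w6:T. ✗
w6: successors {w3}; p there: w3:T. ✓
Satisfying worlds: {w3, w6}.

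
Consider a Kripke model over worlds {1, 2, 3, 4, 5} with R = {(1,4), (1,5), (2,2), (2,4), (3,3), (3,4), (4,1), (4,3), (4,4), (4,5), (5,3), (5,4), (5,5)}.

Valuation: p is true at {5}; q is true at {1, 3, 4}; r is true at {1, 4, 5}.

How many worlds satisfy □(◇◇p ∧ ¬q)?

1: successors {4, 5}; ◇◇p ∧ ¬q there: 4:F, 5:T. ✗
2: successors {2, 4}; ◇◇p ∧ ¬q there: 2:T, 4:F. ✗
3: successors {3, 4}; ◇◇p ∧ ¬q there: 3:F, 4:F. ✗
4: successors {1, 3, 4, 5}; ◇◇p ∧ ¬q there: 1:F, 3:F, 4:F, 5:T. ✗
5: successors {3, 4, 5}; ◇◇p ∧ ¬q there: 3:F, 4:F, 5:T. ✗
Satisfying worlds: ∅.

0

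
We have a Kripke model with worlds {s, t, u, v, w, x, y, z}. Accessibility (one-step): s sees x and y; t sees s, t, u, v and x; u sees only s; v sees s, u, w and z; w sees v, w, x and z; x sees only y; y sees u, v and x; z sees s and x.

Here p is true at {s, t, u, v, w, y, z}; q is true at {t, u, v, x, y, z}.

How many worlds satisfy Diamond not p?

5

s: successors {x, y}; not p there: x:T, y:F. ✓
t: successors {s, t, u, v, x}; not p there: s:F, t:F, u:F, v:F, x:T. ✓
u: successors {s}; not p there: s:F. ✗
v: successors {s, u, w, z}; not p there: s:F, u:F, w:F, z:F. ✗
w: successors {v, w, x, z}; not p there: v:F, w:F, x:T, z:F. ✓
x: successors {y}; not p there: y:F. ✗
y: successors {u, v, x}; not p there: u:F, v:F, x:T. ✓
z: successors {s, x}; not p there: s:F, x:T. ✓
Satisfying worlds: {s, t, w, y, z}.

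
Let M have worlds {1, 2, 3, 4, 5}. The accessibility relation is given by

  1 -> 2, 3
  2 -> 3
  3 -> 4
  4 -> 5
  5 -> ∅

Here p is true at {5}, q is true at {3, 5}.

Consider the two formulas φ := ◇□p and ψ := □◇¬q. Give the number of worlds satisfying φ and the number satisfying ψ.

For ◇□p:
1: successors {2, 3}; □p there: 2:F, 3:F. ✗
2: successors {3}; □p there: 3:F. ✗
3: successors {4}; □p there: 4:T. ✓
4: successors {5}; □p there: 5:T. ✓
5: no successors, so ◇□p fails. ✗
— 2 worlds.
For □◇¬q:
1: successors {2, 3}; ◇¬q there: 2:F, 3:T. ✗
2: successors {3}; ◇¬q there: 3:T. ✓
3: successors {4}; ◇¬q there: 4:F. ✗
4: successors {5}; ◇¬q there: 5:F. ✗
5: no successors, so □◇¬q holds vacuously. ✓
— 2 worlds.

2 and 2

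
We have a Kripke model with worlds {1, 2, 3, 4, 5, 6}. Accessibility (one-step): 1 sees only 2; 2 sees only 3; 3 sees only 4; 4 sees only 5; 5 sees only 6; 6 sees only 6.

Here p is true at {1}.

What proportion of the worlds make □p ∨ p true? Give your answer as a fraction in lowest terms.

1/6

1: □p is F, p is T. ✓
2: □p is F, p is F. ✗
3: □p is F, p is F. ✗
4: □p is F, p is F. ✗
5: □p is F, p is F. ✗
6: □p is F, p is F. ✗
That's 1 of 6 worlds, so 1/6.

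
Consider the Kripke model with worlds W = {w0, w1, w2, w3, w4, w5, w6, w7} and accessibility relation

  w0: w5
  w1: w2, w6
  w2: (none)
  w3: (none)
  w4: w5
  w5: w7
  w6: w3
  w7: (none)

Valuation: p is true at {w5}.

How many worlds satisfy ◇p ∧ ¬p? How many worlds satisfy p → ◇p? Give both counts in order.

For ◇p ∧ ¬p:
w0: ◇p is T, ¬p is T. ✓
w1: ◇p is F, ¬p is T. ✗
w2: ◇p is F, ¬p is T. ✗
w3: ◇p is F, ¬p is T. ✗
w4: ◇p is T, ¬p is T. ✓
w5: ◇p is F, ¬p is F. ✗
w6: ◇p is F, ¬p is T. ✗
w7: ◇p is F, ¬p is T. ✗
— 2 worlds.
For p → ◇p:
w0: p is F, ◇p is T. ✓
w1: p is F, ◇p is F. ✓
w2: p is F, ◇p is F. ✓
w3: p is F, ◇p is F. ✓
w4: p is F, ◇p is T. ✓
w5: p is T, ◇p is F. ✗
w6: p is F, ◇p is F. ✓
w7: p is F, ◇p is F. ✓
— 7 worlds.

2 and 7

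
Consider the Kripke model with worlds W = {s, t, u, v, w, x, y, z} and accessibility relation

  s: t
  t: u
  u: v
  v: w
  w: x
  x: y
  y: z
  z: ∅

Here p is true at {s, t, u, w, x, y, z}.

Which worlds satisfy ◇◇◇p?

s: successors {t}; ◇◇p there: t:F. ✗
t: successors {u}; ◇◇p there: u:T. ✓
u: successors {v}; ◇◇p there: v:T. ✓
v: successors {w}; ◇◇p there: w:T. ✓
w: successors {x}; ◇◇p there: x:T. ✓
x: successors {y}; ◇◇p there: y:F. ✗
y: successors {z}; ◇◇p there: z:F. ✗
z: no successors, so ◇◇◇p fails. ✗

{t, u, v, w}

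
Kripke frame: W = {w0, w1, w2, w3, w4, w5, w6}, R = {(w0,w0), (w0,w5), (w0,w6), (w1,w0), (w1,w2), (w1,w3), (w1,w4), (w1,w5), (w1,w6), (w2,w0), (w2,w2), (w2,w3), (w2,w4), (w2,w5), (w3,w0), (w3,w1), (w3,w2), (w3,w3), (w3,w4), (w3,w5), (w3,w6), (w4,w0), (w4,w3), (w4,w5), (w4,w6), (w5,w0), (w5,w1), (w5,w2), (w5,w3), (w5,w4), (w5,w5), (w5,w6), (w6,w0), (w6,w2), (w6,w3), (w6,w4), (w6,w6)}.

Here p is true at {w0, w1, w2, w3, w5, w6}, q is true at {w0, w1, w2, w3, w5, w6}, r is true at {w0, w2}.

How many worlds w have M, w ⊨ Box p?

w0: successors {w0, w5, w6}; p there: w0:T, w5:T, w6:T. ✓
w1: successors {w0, w2, w3, w4, w5, w6}; p there: w0:T, w2:T, w3:T, w4:F, w5:T, w6:T. ✗
w2: successors {w0, w2, w3, w4, w5}; p there: w0:T, w2:T, w3:T, w4:F, w5:T. ✗
w3: successors {w0, w1, w2, w3, w4, w5, w6}; p there: w0:T, w1:T, w2:T, w3:T, w4:F, w5:T, w6:T. ✗
w4: successors {w0, w3, w5, w6}; p there: w0:T, w3:T, w5:T, w6:T. ✓
w5: successors {w0, w1, w2, w3, w4, w5, w6}; p there: w0:T, w1:T, w2:T, w3:T, w4:F, w5:T, w6:T. ✗
w6: successors {w0, w2, w3, w4, w6}; p there: w0:T, w2:T, w3:T, w4:F, w6:T. ✗
Satisfying worlds: {w0, w4}.

2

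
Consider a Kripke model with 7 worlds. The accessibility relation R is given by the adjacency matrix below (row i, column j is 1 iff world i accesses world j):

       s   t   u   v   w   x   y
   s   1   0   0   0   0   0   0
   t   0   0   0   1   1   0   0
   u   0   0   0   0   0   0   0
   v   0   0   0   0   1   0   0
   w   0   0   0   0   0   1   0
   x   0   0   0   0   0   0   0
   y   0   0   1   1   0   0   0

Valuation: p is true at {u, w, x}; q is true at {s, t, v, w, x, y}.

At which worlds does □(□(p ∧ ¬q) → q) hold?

s: successors {s}; □(p ∧ ¬q) → q there: s:T. ✓
t: successors {v, w}; □(p ∧ ¬q) → q there: v:T, w:T. ✓
u: no successors, so □(□(p ∧ ¬q) → q) holds vacuously. ✓
v: successors {w}; □(p ∧ ¬q) → q there: w:T. ✓
w: successors {x}; □(p ∧ ¬q) → q there: x:T. ✓
x: no successors, so □(□(p ∧ ¬q) → q) holds vacuously. ✓
y: successors {u, v}; □(p ∧ ¬q) → q there: u:F, v:T. ✗

{s, t, u, v, w, x}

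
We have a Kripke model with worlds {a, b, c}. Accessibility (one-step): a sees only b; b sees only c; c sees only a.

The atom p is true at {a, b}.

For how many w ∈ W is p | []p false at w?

a: p is T, []p is T. ✓
b: p is T, []p is F. ✓
c: p is F, []p is T. ✓
Satisfying worlds: {a, b, c}.
So p | []p fails at the other 0 worlds.

0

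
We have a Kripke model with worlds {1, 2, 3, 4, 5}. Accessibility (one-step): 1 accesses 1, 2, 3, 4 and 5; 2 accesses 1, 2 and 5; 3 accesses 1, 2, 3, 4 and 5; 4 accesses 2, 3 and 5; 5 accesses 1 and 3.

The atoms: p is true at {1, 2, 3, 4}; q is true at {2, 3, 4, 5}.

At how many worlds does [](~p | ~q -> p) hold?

1

1: successors {1, 2, 3, 4, 5}; ~p | ~q -> p there: 1:T, 2:T, 3:T, 4:T, 5:F. ✗
2: successors {1, 2, 5}; ~p | ~q -> p there: 1:T, 2:T, 5:F. ✗
3: successors {1, 2, 3, 4, 5}; ~p | ~q -> p there: 1:T, 2:T, 3:T, 4:T, 5:F. ✗
4: successors {2, 3, 5}; ~p | ~q -> p there: 2:T, 3:T, 5:F. ✗
5: successors {1, 3}; ~p | ~q -> p there: 1:T, 3:T. ✓
Satisfying worlds: {5}.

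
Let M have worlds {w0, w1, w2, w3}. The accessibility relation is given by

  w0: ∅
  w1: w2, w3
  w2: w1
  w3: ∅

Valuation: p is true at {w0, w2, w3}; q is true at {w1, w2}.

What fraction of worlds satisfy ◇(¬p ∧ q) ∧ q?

w0: ◇(¬p ∧ q) is F, q is F. ✗
w1: ◇(¬p ∧ q) is F, q is T. ✗
w2: ◇(¬p ∧ q) is T, q is T. ✓
w3: ◇(¬p ∧ q) is F, q is F. ✗
That's 1 of 4 worlds, so 1/4.

1/4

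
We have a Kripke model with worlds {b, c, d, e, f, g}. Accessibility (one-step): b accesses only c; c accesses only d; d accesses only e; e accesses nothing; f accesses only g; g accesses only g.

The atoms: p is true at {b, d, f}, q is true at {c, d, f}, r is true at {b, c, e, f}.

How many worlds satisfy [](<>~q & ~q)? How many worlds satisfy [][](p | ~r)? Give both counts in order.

For [](<>~q & ~q):
b: successors {c}; <>~q & ~q there: c:F. ✗
c: successors {d}; <>~q & ~q there: d:F. ✗
d: successors {e}; <>~q & ~q there: e:F. ✗
e: no successors, so [](<>~q & ~q) holds vacuously. ✓
f: successors {g}; <>~q & ~q there: g:T. ✓
g: successors {g}; <>~q & ~q there: g:T. ✓
— 3 worlds.
For [][](p | ~r):
b: successors {c}; [](p | ~r) there: c:T. ✓
c: successors {d}; [](p | ~r) there: d:F. ✗
d: successors {e}; [](p | ~r) there: e:T. ✓
e: no successors, so [][](p | ~r) holds vacuously. ✓
f: successors {g}; [](p | ~r) there: g:T. ✓
g: successors {g}; [](p | ~r) there: g:T. ✓
— 5 worlds.

3 and 5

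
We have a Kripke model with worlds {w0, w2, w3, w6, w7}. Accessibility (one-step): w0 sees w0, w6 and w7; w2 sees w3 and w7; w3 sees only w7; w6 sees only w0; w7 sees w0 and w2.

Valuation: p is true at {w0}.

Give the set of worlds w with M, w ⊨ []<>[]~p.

{w3}

w0: successors {w0, w6, w7}; <>[]~p there: w0:F, w6:F, w7:T. ✗
w2: successors {w3, w7}; <>[]~p there: w3:F, w7:T. ✗
w3: successors {w7}; <>[]~p there: w7:T. ✓
w6: successors {w0}; <>[]~p there: w0:F. ✗
w7: successors {w0, w2}; <>[]~p there: w0:F, w2:T. ✗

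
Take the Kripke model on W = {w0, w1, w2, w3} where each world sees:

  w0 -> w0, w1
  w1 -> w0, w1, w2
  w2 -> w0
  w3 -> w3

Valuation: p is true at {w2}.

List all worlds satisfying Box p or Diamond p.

{w1}

w0: Box p is F, Diamond p is F. ✗
w1: Box p is F, Diamond p is T. ✓
w2: Box p is F, Diamond p is F. ✗
w3: Box p is F, Diamond p is F. ✗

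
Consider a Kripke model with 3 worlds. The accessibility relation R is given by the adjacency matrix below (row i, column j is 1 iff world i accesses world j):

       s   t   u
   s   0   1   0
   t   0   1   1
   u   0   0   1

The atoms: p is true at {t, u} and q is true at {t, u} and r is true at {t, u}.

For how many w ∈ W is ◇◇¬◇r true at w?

s: successors {t}; ◇¬◇r there: t:F. ✗
t: successors {t, u}; ◇¬◇r there: t:F, u:F. ✗
u: successors {u}; ◇¬◇r there: u:F. ✗
Satisfying worlds: ∅.

0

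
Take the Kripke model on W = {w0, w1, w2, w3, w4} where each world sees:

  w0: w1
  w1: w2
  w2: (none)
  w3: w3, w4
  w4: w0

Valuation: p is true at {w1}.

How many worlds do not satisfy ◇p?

4

w0: successors {w1}; p there: w1:T. ✓
w1: successors {w2}; p there: w2:F. ✗
w2: no successors, so ◇p fails. ✗
w3: successors {w3, w4}; p there: w3:F, w4:F. ✗
w4: successors {w0}; p there: w0:F. ✗
Satisfying worlds: {w0}.
So ◇p fails at the other 4 worlds.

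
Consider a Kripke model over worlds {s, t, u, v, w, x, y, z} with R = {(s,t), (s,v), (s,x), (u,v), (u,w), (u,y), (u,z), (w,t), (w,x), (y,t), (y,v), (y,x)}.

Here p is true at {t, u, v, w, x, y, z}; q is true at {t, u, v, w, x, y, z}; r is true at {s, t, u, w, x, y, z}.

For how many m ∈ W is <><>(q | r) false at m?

s: successors {t, v, x}; <>(q | r) there: t:F, v:F, x:F. ✗
t: no successors, so <><>(q | r) fails. ✗
u: successors {v, w, y, z}; <>(q | r) there: v:F, w:T, y:T, z:F. ✓
v: no successors, so <><>(q | r) fails. ✗
w: successors {t, x}; <>(q | r) there: t:F, x:F. ✗
x: no successors, so <><>(q | r) fails. ✗
y: successors {t, v, x}; <>(q | r) there: t:F, v:F, x:F. ✗
z: no successors, so <><>(q | r) fails. ✗
Satisfying worlds: {u}.
So <><>(q | r) fails at the other 7 worlds.

7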